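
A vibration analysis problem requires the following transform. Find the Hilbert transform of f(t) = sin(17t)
The Hilbert transform shifts each frequency component by -pi/2.
H{sin(wt)} = -cos(wt)
With w = 17: H{sin(17t)} = -cos(17t)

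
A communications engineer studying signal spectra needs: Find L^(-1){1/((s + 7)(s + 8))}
Partial fractions: 1/((s+7)(s+8))=A/(s+7)+B/(s+8)
Cover-up: A=1/(s+8)|_{s=-7}=1; B=1/(s+7)|_{s=-8}=-1
L^(-1)=e^(-7t) - e^(-8t)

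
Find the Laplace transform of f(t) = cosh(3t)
L{cosh(at)}=s/(s²-a²)
L{cosh(3t)}=s/(s²-9)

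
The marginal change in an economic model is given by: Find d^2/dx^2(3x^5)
Apply power rule 2 times:
d^1: 15x^4
d^2: 60x^3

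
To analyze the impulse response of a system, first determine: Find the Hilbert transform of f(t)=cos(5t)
The Hilbert transform shifts each frequency component by -pi/2.
H{cos(wt)}=sin(wt)
With w=5: H{cos(5t)}=sin(5t)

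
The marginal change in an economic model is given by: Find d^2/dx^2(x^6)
Apply power rule 2 times:
d^1: 6x^5
d^2: 30x^4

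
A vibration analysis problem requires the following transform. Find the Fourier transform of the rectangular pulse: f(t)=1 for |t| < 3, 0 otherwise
F(omega) = integral from -3 to 3 of e^(-j*omega*t) dt
= 2*sin(3*omega)/omega = 6*sinc(3*omega/pi)

Answer: 2*sin(3*omega)/omega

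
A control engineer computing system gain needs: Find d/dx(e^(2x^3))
Chain rule: d/dx[e^u] = e^u · u' where u = 2x^3
u' = 6x^2

Answer: 6x^2·e^(2x^3)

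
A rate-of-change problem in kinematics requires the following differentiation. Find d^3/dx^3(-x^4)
Apply power rule 3 times:
d^1: -4x^3
d^2: -12x^2
d^3: -24x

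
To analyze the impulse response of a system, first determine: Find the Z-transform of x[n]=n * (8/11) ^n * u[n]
Using the property Z{n*a^n*u[n]} = az/(z-a)^2
With a = 8/11: X(z) = (8/11)z/(z - 8/11)^2, |z| > 8/11

Answer: (8/11)z/(z - 8/11)^2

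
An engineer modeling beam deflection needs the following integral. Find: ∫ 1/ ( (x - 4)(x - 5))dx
Partial fractions: 1/((x-4)(x-5))=A/(x-4) + B/(x-5)
A=-1, B=1
∫ [-1· 1/(x-4) + 1· 1/(x-5)] dx
=(1)[ln|x-5| - ln|x-4|] + C

Answer: ln|(x-5)/(x-4)| + C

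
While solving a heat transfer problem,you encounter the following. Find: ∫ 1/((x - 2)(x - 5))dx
Partial fractions: 1/((x-2)(x-5)) = A/(x-2) + B/(x-5)
A = -1/3, B = 1/3
∫ [-1/3· 1/(x-2) + 1/3· 1/(x-5)] dx
= (1/3)[ln|x-5| - ln|x-2|] + C

Answer: (1/3)·ln|(x-5)/(x-2)| + C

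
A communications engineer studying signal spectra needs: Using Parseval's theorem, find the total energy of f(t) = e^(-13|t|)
Parseval's theorem: E=integral |f(t)|^2 dt=(1/2pi) integral |F(omega)|^2 domega
E=integral_{-inf}^{inf} e^(-26|t|) dt=2*integral_0^inf e^(-26t) dt=2/(2*13)=1/13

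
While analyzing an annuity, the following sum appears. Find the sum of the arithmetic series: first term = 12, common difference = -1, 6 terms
Last term: a_n=12+(6-1)·-1=7
Sum=n(a_1+a_n)/2=6(12+7)/2=57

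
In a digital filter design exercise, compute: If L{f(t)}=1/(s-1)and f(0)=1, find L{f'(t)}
L{f'(t)}=s·F(s) - f(0)=s/(s-1) - 1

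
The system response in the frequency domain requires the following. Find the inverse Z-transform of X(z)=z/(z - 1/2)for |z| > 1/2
Standard pair: z/(z-a) <-> a^n*u[n] for causal signals
With a = 1/2: x[n] = (1/2)^n*u[n]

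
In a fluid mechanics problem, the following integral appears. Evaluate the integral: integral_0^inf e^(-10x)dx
integral_0^inf e^(-10x) dx = [-1/10 * e^(-10x)]_0^inf
= 0 - (-1/10) = 1/10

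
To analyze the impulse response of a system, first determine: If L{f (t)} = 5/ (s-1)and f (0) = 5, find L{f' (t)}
L{f'(t)} = s·F(s) - f(0) = 5s/(s-1)-5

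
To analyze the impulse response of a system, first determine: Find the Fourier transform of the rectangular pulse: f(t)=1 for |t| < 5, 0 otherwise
F(omega) = integral from -5 to 5 of e^(-j*omega*t) dt
= 2*sin(5*omega)/omega = 10*sinc(5*omega/pi)

Answer: 2*sin(5*omega)/omega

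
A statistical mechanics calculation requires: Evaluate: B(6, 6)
B(x,y) = Γ(x)Γ(y)/Γ(x+y) = (x-1)!(y-1)!/(x+y-1)!
B(6,6) = 5!·5!/11! = 1/2772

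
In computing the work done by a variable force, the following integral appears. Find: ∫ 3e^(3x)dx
Since d/dx[e^(3x)]=3e^(3x), we get 1 e^(3x) + C

Answer: e^(3x) + C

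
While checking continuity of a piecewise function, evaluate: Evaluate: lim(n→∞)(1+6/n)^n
This is the definition of e^6: lim(1+6/n)^n=e^6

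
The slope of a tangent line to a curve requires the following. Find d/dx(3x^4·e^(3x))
Product rule: (fg)' = f'g+fg'
f = 3x^4, f' = 12x^3
g = e^(3x), g' = 3·e^(3x)

Answer: 12x^3·e^(3x)+9x^4·e^(3x)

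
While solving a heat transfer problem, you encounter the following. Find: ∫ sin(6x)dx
Using substitution u = 6x: ∫ sin(u) du/6 = -cos(u)/6+C

Answer: (-1/6)cos(6x)+C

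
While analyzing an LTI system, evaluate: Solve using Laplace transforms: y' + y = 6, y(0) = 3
Take L of both sides: sY(s) - 3 + Y(s)=6/s
Y(s)(s + 1)=6/s + 3
Y(s)=6/(s(s + 1)) + 3/(s + 1)
Partial fractions: 6/(s(s + 1))=6/s - 6/(s + 1)
So Y(s)=6/s - 3/(s + 1)
Inverse transform (L^(-1){1/s}=1, L^(-1){1/(s + 1)}=e^(-t)):

Answer: y(t)=6 - 3·e^(-t)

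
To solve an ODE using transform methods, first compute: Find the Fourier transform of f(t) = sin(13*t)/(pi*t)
sin(W * t)/(pi * t) = (W/pi) * sinc(W * t/pi) is the impulse response of the ideal low-pass filter with cutoff W (here W = 13).
Its Fourier transform is a rectangular function:
F(omega) = 1 for |omega| < 13, 0 otherwise

Answer: rect(omega/26) [i.e., 1 for |omega| < 13, 0 otherwise]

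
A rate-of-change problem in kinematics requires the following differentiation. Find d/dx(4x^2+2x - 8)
Power rule: d/dx(ax^n) = n·a·x^(n-1)
Term by term: 8·x+2

Answer: 8x+2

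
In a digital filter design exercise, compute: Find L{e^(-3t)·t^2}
First shifting: L{e^(at)f(t)}=F(s-a)
L{t^2}=2/s^3
Shift s → s + 3: 2/(s + 3)^3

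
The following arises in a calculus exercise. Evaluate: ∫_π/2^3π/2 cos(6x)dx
Antiderivative: sin(6x)/6
Evaluate at bounds: [sin(6·3π/2)/6] - [sin(6·π/2)/6]
=((0) - (0))/6=0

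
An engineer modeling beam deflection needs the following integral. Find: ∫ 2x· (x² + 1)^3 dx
Let u = x²+1, du = 2x dx
∫ u^3 du = u^4/4+C

Answer: (x²+1)^4/4+C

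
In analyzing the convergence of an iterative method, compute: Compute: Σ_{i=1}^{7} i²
Using formula: Σ i^2 = n(n + 1)(2n + 1)/6 = 7·8·15/6 = 140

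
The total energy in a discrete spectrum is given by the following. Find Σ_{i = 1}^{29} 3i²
=3·n(n + 1)(2n + 1)/6=3·29·30·59/6=25665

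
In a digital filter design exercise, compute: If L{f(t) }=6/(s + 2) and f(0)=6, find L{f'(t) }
L{f'(t)} = s·F(s) - f(0) = 6s/(s+2)-6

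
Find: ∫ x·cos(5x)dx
By parts: u=x, dv=cos(5x) dx
du=dx, v=sin(5x)/5
=x·sin(5x)/5+cos(5x)/5²+C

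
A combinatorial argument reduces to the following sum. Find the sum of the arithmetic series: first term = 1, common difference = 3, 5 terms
Last term: a_n=1+(5-1)·3=13
Sum=n(a_1+a_n)/2=5(1+13)/2=35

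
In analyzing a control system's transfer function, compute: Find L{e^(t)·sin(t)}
First shifting: L{e^(at)f(t)} = F(s-a)
L{sin(t)} = 1/(s² + 1)
Shift: 1/((s-1)² + 1)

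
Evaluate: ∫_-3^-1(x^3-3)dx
Step 1: Find antiderivative F(x) = (1/4)x^4 - 3x
Step 2: F(-1) - F(-3) = 13/4 - (117/4) = -26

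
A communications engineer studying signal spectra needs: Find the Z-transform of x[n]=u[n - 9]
Using the time-shift property: Z{u[n-9]} = z^(-9)*z/(z-1)
= z^(-8)/(z-1)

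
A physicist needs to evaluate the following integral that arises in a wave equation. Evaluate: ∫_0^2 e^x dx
Antiderivative: e^x
Evaluate: (e^2-1)

Answer: e^2-1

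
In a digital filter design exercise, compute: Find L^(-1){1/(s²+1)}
L^(-1){w/(s²+w²)} = sin(wt)
Here w = 1

Answer: sin(t)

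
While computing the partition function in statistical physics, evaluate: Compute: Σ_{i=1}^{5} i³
Using formula: Σ i^3 = [n(n+1)/2]² = [5·6/2]² = 225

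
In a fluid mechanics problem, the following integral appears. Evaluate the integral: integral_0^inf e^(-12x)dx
integral_0^inf e^(-12x) dx=[-1/12 * e^(-12x)]_0^inf
=0 - (-1/12)=1/12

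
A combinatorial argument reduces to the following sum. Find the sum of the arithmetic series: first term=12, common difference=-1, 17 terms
Last term: a_n=12 + (17 - 1)·-1=-4
Sum=n(a_1 + a_n)/2=17(12 + (-4))/2=68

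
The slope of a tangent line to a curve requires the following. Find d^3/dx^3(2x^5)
Apply power rule 3 times:
d^1: 10x^4
d^2: 40x^3
d^3: 120x^2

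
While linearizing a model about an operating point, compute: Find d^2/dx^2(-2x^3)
Apply power rule 2 times:
d^1: -6x^2
d^2: -12x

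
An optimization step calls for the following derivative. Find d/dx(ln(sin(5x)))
Chain rule: d/dx[ln(u)] = u'/u where u = sin(5x)
u' = 5cos(5x)

Answer: (5cos(5x))/(sin(5x))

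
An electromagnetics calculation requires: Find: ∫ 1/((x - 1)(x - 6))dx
Partial fractions: 1/((x-1)(x-6)) = A/(x-1) + B/(x-6)
A = -1/5, B = 1/5
∫ [-1/5· 1/(x-1) + 1/5· 1/(x-6)] dx
= (1/5)[ln|x-6| - ln|x-1|] + C

Answer: (1/5)·ln|(x-6)/(x-1)| + C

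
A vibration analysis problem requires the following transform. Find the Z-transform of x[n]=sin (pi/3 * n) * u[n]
Z{sin(w0 * n) * u[n]}=z * sin(w0)/(z^2-2z * cos(w0)+1)
With w0=pi/3: X(z)=z * sin(pi/3)/(z^2-2z * cos(pi/3)+1)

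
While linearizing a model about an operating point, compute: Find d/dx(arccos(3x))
d/dx[arccos(u)]=-u'/√(1-u²), u=3x, u'=3

Answer: -3/√(1 - 9x²)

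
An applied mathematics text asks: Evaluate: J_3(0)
J_n(0) = 0 for all n > 0 (Bessel function of first kind)
J_3(0) = 0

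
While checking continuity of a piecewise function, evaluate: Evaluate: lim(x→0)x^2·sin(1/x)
Squeeze theorem: -|x^2| ≤ x^2·sin(1/x) ≤ |x^2|
Since x^2 → 0 as x → 0, by squeeze theorem the limit is 0

Answer: 0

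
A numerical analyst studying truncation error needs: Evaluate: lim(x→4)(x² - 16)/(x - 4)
Factor: (x² - 16)=(x-4)(x + 4)
Cancel (x-4): lim(x→4) (x + 4)=8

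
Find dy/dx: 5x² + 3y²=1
Differentiate: 10x+6y·(dy/dx)=0
dy/dx=-10x/(6y)=-(5/3)·(x/y)

Answer: dy/dx=-(5/3)·(x/y)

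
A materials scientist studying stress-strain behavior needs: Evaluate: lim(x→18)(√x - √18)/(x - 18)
Multiply by conjugate (√x + √18)/(√x + √18):
= (x - 18)/((x - 18)(√x + √18)) = 1/(√x + √18)
As x → 18: 1/(2√18)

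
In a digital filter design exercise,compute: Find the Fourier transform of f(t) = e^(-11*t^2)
The Fourier transform of a Gaussian e^(-a*t^2) is sqrt(pi/a)*e^(-omega^2/(4a)).
With a = 11: F(omega) = sqrt(pi/11)*e^(-omega^2/44)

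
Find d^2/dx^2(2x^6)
Apply power rule 2 times:
d^1: 12x^5
d^2: 60x^4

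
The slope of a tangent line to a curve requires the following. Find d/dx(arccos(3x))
d/dx[arccos(u)] = -u'/√(1-u²), u = 3x, u' = 3

Answer: -3/√(1 - 9x²)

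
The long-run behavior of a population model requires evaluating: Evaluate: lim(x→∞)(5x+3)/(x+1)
Divide numerator and denominator by x:
lim (5+3/x)/(1+1/x)=5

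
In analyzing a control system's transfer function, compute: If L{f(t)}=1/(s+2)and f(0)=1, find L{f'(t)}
L{f'(t)} = s·F(s) - f(0) = s/(s + 2) - 1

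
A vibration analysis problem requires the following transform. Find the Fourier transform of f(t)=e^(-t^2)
The Fourier transform of a Gaussian e^(-t^2) is sqrt(pi) * e^(-omega^2/4).
With a = 1: F(omega) = sqrt(pi) * e^(-omega^2/4)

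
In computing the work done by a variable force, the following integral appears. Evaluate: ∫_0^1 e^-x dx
Antiderivative: -e^-x
Evaluate: -(e^-1 - 1)

Answer: (e^-1 - 1)/(-1)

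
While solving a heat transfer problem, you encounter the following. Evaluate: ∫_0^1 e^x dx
Antiderivative: e^x
Evaluate: (e^1 - 1)

Answer: e^1 - 1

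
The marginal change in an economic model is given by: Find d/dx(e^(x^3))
Chain rule: d/dx[e^u] = e^u · u' where u = x^3
u' = 3x^2

Answer: 3x^2·e^(x^3)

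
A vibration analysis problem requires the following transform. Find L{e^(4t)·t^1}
First shifting: L{e^(at)f(t)}=F(s-a)
L{t^1}=1/s^2
Shift s → s-4: 1/(s-4)^2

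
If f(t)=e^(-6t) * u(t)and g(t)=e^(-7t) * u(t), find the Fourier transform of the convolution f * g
By the convolution theorem: F{f * g}=F(omega) * G(omega)
F(omega)=1/(6+j * omega), G(omega)=1/(7+j * omega)
F{f * g}=1/((6+j * omega)(7+j * omega))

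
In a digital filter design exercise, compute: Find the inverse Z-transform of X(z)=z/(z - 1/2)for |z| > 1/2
Standard pair: z/(z-a) <-> a^n * u[n] for causal signals
With a = 1/2: x[n] = (1/2)^n * u[n]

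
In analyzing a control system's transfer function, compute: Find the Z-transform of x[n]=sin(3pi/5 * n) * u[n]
Z{sin(w0*n)*u[n]}=z*sin(w0)/(z^2-2z*cos(w0)+1)
With w0=3pi/5: X(z)=z*sin(3pi/5)/(z^2-2z*cos(3pi/5)+1)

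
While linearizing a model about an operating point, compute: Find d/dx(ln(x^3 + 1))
Chain rule: d/dx[ln(u)] = u'/u where u = x^3+1
u' = 3x^2

Answer: (3x^2)/(x^3+1)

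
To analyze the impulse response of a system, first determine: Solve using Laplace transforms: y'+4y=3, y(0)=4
Take L of both sides: sY(s) - 4 + 4Y(s) = 3/s
Y(s)(s + 4) = 3/s + 4
Y(s) = 3/(s(s + 4)) + 4/(s + 4)
Partial fractions: 3/(s(s + 4)) = (3/4)/s - (3/4)/(s + 4)
So Y(s) = (3/4)/s + (13/4)/(s + 4)
Inverse transform (L^(-1){1/s} = 1, L^(-1){1/(s + 4)} = e^(-4t)):

Answer: y(t) = 3/4 + (13/4)·e^(-4t)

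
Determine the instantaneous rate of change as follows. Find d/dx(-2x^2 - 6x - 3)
Power rule: d/dx(ax^n)=n·a·x^(n-1)
Term by term: -4·x - 6

Answer: -4x - 6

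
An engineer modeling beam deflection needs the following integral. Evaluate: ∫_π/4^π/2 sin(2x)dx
Antiderivative: -cos(2x)/2
Evaluate at bounds: [-cos(2·π/2)/2] - [-cos(2·π/4)/2]
=(-(-1) + (0))/2=1/2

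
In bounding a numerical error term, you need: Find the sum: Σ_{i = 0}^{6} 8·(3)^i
Geometric series: S=a(1 - r^n)/(1 - r)
a=8, r=3, n=7
S=8(1 - 2187)/-2=8744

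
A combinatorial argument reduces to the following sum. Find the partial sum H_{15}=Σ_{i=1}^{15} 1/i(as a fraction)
H_15=1 + 1/2 + 1/3 + ... + 1/15
=1195757/360360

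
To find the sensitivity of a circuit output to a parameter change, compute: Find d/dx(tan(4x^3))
Chain rule: d/dx[tan(u)]=sec²(u)·u' where u=4x^3
u'=12x^2

Answer: 12x^2·sec²(4x^3)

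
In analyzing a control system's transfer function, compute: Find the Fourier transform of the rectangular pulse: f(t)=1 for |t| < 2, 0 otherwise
F(omega)=integral from -2 to 2 of e^(-j * omega * t) dt
=2 * sin(2 * omega)/omega=4 * sinc(2 * omega/pi)

Answer: 2 * sin(2 * omega)/omega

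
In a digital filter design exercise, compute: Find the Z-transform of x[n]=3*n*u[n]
Z{n*u[n]} = z/(z-1)^2
By linearity: Z{3*n*u[n]} = 3z/(z-1)^2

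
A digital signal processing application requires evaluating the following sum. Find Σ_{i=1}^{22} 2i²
=2·n(n + 1)(2n + 1)/6=2·22·23·45/6=7590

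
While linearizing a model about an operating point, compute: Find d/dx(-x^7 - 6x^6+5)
Power rule: d/dx(ax^n)=n·a·x^(n-1)
Term by term: -7·x^6-36·x^5

Answer: -7x^6-36x^5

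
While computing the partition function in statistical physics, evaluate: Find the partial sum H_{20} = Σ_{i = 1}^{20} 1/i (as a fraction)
H_20=1+1/2+1/3+...+1/20
=55835135/15519504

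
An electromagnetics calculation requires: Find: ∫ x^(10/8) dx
Power rule: ∫ x^(5/4) dx = x^(9/4)/(9/4)+C

Answer: (4/9)·x^(9/4)+C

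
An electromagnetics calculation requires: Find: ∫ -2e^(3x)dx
Since d/dx[e^(3x)] = 3e^(3x), we get -2/3 e^(3x)+C

Answer: (-2/3)e^(3x)+C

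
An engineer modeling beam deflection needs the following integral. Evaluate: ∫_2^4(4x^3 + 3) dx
Step 1: Find antiderivative F(x)=x^4+3x
Step 2: F(4) - F(2)=268 - (22)=246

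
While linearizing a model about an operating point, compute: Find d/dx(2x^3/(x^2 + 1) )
Quotient rule: (f/g)' = (f'g - fg')/g²
f = 2x^3, f' = 6x^2
g = x^2 + 1, g' = 2x

Answer: (6x^2·(x^2 + 1) - 4x^4)/(x^2 + 1)²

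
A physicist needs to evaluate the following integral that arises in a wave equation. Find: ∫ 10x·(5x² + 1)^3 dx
Let u=5x²+1, du=10x dx
∫ u^3 du=u^4/4+C

Answer: (5x²+1)^4/4+C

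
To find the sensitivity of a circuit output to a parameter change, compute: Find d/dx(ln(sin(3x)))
Chain rule: d/dx[ln(u)]=u'/u where u=sin(3x)
u'=3cos(3x)

Answer: (3cos(3x))/(sin(3x))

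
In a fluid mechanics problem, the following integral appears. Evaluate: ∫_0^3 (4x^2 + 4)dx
Step 1: Find antiderivative F(x)=(4/3)x^3+4x
Step 2: F(3) - F(0)=48 - (0)=48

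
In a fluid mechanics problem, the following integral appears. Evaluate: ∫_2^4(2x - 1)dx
Step 1: Find antiderivative F(x)=x^2 - x
Step 2: F(4) - F(2)=12 - (2)=10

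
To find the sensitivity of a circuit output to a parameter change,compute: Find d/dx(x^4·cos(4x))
Product rule: (fg)'=f'g + fg'
f=x^4, f'=4x^3
g=cos(4x), g'=-4·sin(4x)

Answer: 4x^3·cos(4x) - 4x^4·sin(4x)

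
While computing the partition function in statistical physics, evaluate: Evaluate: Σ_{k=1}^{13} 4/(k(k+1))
Partial fractions: 4/(k(k + 1))=4/k - 4/(k + 1)
Telescoping sum: 4(1 - 1/14)=4·13/14

Answer: 26/7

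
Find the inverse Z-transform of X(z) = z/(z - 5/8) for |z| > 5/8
Standard pair: z/(z-a) <-> a^n * u[n] for causal signals
With a=5/8: x[n]=(5/8)^n * u[n]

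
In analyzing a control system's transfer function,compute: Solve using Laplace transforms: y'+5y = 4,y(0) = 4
Take L of both sides: sY(s)-4+5Y(s)=4/s
Y(s)(s+5)=4/s+4
Y(s)=4/(s(s+5))+4/(s+5)
Partial fractions: 4/(s(s+5))=(4/5)/s - (4/5)/(s+5)
So Y(s)=(4/5)/s+(16/5)/(s+5)
Inverse transform (L^(-1){1/s}=1, L^(-1){1/(s+5)}=e^(-5t)):

Answer: y(t)=4/5+(16/5)·e^(-5t)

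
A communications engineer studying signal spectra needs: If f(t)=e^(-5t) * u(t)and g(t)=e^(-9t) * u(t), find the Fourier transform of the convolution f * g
By the convolution theorem: F{f * g} = F(omega) * G(omega)
F(omega) = 1/(5+j * omega), G(omega) = 1/(9+j * omega)
F{f * g} = 1/((5+j * omega)(9+j * omega))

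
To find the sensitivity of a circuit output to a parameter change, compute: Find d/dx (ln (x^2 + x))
Chain rule: d/dx[ln(u)]=u'/u where u=x^2+x
u'=2x+1

Answer: (2x+1)/(x^2+x)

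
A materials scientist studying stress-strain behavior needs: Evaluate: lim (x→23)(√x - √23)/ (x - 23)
Multiply by conjugate (√x+√23)/(√x+√23):
=(x - 23)/((x - 23)(√x+√23))=1/(√x+√23)
As x → 23: 1/(2√23)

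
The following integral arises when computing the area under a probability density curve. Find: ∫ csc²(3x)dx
Since d/dx[-cot(3x)] = 3csc²(3x), integral = -cot(3x)/3+C

Answer: (-1/3)cot(3x)+C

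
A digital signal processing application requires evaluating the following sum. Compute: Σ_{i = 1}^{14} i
Using formula: Σ i^1 = n(n + 1)/2 = 14·15/2 = 105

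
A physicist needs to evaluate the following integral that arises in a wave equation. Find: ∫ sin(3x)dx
Using substitution u = 3x: ∫ sin(u) du/3 = -cos(u)/3+C

Answer: (-1/3)cos(3x)+C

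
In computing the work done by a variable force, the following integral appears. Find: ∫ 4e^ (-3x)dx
Since d/dx[e^(-3x)] = -3e^(-3x), we get -4/3 e^(-3x) + C

Answer: (-4/3)e^(-3x) + C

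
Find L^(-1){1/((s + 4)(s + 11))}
Partial fractions: 1/((s + 4)(s + 11)) = A/(s + 4) + B/(s + 11)
Cover-up: A = 1/(s + 11)|_{s = -4} = 1/7; B = 1/(s + 4)|_{s = -11} = -1/7
L^(-1) = (1/7)e^(-4t) - (1/7)e^(-11t)

Answer: (1/7)(e^(-4t) - e^(-11t))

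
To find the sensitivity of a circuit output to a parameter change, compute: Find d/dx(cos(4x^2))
Chain rule: d/dx[cos(u)] = -sin(u)·u' where u = 4x^2
u' = 8x

Answer: -8x·sin(4x^2)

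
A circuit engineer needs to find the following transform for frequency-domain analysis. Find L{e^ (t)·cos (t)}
First shifting: L{e^(at)f(t)}=F(s-a)
L{cos(t)}=s/(s²+1)
Shift: (s-1)/((s-1)²+1)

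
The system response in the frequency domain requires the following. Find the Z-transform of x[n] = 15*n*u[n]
Z{n*u[n]}=z/(z-1)^2
By linearity: Z{15*n*u[n]}=15z/(z-1)^2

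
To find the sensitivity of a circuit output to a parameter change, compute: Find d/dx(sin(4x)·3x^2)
Product rule: (fg)'=f'g+fg'
f=sin(4x), f'=4·cos(4x)
g=3x^2, g'=6x

Answer: 12·cos(4x)·x^2+6·sin(4x)·x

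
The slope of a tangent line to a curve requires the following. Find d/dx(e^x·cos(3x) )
Product rule: (fg)'=f'g + fg'
f=e^x, f'=e^x
g=cos(3x), g'=-3·sin(3x)

Answer: e^x·cos(3x) - 3·e^x·sin(3x)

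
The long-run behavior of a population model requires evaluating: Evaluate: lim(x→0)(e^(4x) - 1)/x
L'Hôpital (0/0): lim 4e^(4x)/1=4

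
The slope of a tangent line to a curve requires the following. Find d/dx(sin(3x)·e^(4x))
Product rule: (fg)' = f'g + fg'
f = sin(3x), f' = 3·cos(3x)
g = e^(4x), g' = 4·e^(4x)

Answer: 3·cos(3x)·e^(4x) + 4·sin(3x)·e^(4x)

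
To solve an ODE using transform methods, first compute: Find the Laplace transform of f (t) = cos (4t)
L{cos(wt)}=s/(s² + w²)
L{cos(4t)}=s/(s² + 16)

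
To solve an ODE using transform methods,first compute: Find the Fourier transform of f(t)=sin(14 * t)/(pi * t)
sin(W*t)/(pi*t) = (W/pi)*sinc(W*t/pi) is the impulse response of the ideal low-pass filter with cutoff W (here W = 14).
Its Fourier transform is a rectangular function:
F(omega) = 1 for |omega| < 14, 0 otherwise

Answer: rect(omega/28) [i.e., 1 for |omega| < 14, 0 otherwise]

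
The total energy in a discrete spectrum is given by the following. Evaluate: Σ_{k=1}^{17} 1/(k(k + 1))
Partial fractions: 1/(k(k + 1))=1/k - 1/(k + 1)
Telescoping sum: 1(1 - 1/18)=1·17/18

Answer: 17/18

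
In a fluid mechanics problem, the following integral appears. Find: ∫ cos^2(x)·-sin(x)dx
Let u = cos(x), du = -sin(x) dx
∫ u^2 du = u^3/3+C

Answer: cos^3(x)/3+C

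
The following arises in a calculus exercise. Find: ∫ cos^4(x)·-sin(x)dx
Let u = cos(x), du = -sin(x) dx
∫ u^4 du = u^5/5+C

Answer: cos^5(x)/5+C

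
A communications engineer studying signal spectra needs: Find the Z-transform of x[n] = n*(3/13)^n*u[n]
Using the property Z{n*a^n*u[n]} = az/(z-a)^2
With a = 3/13: X(z) = (3/13)z/(z - 3/13)^2, |z| > 3/13

Answer: (3/13)z/(z - 3/13)^2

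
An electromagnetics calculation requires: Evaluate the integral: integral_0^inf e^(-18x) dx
integral_0^inf e^(-18x) dx=[-1/18 * e^(-18x)]_0^inf
=0 - (-1/18)=1/18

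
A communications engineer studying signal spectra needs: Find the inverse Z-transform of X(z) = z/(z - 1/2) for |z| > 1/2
Standard pair: z/(z-a) <-> a^n * u[n] for causal signals
With a=1/2: x[n]=(1/2)^n * u[n]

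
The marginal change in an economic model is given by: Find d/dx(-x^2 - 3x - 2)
Power rule: d/dx(ax^n) = n·a·x^(n-1)
Term by term: -2·x - 3

Answer: -2x - 3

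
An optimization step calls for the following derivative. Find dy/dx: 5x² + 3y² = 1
Differentiate: 10x + 6y·(dy/dx) = 0
dy/dx = -10x/(6y) = -(5/3)·(x/y)

Answer: dy/dx = -(5/3)·(x/y)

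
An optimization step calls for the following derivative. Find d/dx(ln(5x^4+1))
Chain rule: d/dx[ln(u)] = u'/u where u = 5x^4 + 1
u' = 20x^3

Answer: (20x^3)/(5x^4 + 1)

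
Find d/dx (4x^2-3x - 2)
Power rule: d/dx(ax^n) = n·a·x^(n-1)
Term by term: 8·x - 3

Answer: 8x - 3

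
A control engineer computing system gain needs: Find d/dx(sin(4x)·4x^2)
Product rule: (fg)'=f'g + fg'
f=sin(4x), f'=4·cos(4x)
g=4x^2, g'=8x

Answer: 16·cos(4x)·x^2 + 8·sin(4x)·x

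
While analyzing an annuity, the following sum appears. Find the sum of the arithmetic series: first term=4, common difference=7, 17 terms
Last term: a_n = 4+(17-1)·7 = 116
Sum = n(a_1+a_n)/2 = 17(4+116)/2 = 1020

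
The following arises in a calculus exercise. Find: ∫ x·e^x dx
Integration by parts: u=x, dv=e^x dx
du=dx, v=e^x
=x·e^x - ∫ e^x dx
=x·e^x - e^x+C

Answer: e^x(x - 1)+C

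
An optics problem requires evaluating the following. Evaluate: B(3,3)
B(x,y) = Γ(x)Γ(y)/Γ(x+y) = (x-1)!(y-1)!/(x+y-1)!
B(3,3) = 2!·2!/5! = 1/30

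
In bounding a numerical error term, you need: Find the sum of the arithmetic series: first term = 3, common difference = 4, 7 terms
Last term: a_n=3 + (7 - 1)·4=27
Sum=n(a_1 + a_n)/2=7(3 + 27)/2=105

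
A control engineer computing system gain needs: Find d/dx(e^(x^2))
Chain rule: d/dx[e^u]=e^u · u' where u=x^2
u'=2x

Answer: 2x·e^(x^2)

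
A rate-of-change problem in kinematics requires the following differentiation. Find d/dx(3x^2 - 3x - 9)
Power rule: d/dx(ax^n) = n·a·x^(n-1)
Term by term: 6·x - 3

Answer: 6x - 3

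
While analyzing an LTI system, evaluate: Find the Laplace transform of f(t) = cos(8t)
L{cos(wt)} = s/(s²+w²)
L{cos(8t)} = s/(s²+64)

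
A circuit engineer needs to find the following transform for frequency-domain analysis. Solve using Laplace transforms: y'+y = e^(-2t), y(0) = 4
Take L: sY - 4 + Y = 1/(s + 2)
Y(s + 1) = 1/(s + 2) + 4
Y = 1/((s + 2)(s + 1)) + 4/(s + 1)
Partial fractions: 1/((s + 2)(s + 1)) = -1/(s + 2) + 1/(s + 1)
So Y = -1/(s + 2) + 5/(s + 1)
Inverse Laplace transform (L^(-1){1/(s + 2)} = e^(-2t), L^(-1){1/(s + 1)} = e^(-t)):

Answer: y(t) = -1·e^(-2t) + 5·e^(-t)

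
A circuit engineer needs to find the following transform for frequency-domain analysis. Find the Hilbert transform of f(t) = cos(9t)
The Hilbert transform shifts each frequency component by -pi/2.
H{cos(wt)}=sin(wt)
With w=9: H{cos(9t)}=sin(9t)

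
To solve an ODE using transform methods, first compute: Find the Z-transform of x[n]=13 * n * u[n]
Z{n*u[n]} = z/(z-1)^2
By linearity: Z{13*n*u[n]} = 13z/(z-1)^2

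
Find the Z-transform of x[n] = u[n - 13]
Using the time-shift property: Z{u[n-13]}=z^(-13) * z/(z-1)
=z^(-12)/(z-1)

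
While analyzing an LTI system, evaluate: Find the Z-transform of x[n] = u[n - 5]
Using the time-shift property: Z{u[n-5]} = z^(-5)*z/(z-1)
= z^(-4)/(z-1)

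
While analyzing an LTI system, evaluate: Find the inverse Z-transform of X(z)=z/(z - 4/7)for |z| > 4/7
Standard pair: z/(z-a) <-> a^n * u[n] for causal signals
With a = 4/7: x[n] = (4/7)^n * u[n]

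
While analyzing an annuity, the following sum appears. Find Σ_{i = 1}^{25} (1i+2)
= 1·Σ i+2·25 = 1·325+50 = 375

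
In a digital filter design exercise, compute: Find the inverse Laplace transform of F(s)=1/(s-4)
L^(-1){1/(s-a)}=c·e^(at)
Here a=4, c=1

Answer: e^(4t)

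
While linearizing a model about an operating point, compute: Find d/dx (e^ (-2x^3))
Chain rule: d/dx[e^u]=e^u · u' where u=-2x^3
u'=-6x^2

Answer: -6x^2·e^(-2x^3)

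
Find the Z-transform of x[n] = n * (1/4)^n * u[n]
Using the property Z{n * a^n * u[n]}=az/(z-a)^2
With a=1/4: X(z)=(1/4)z/(z - 1/4)^2, |z| > 1/4

Answer: (1/4)z/(z - 1/4)^2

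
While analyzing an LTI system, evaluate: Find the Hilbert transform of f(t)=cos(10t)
The Hilbert transform shifts each frequency component by -pi/2.
H{cos(wt)} = sin(wt)
With w = 10: H{cos(10t)} = sin(10t)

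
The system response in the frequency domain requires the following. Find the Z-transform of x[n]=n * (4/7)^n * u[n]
Using the property Z{n * a^n * u[n]} = az/(z-a)^2
With a = 4/7: X(z) = (4/7)z/(z - 4/7)^2, |z| > 4/7

Answer: (4/7)z/(z - 4/7)^2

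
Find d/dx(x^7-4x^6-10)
Power rule: d/dx(ax^n)=n·a·x^(n-1)
Term by term: 7·x^6-24·x^5

Answer: 7x^6-24x^5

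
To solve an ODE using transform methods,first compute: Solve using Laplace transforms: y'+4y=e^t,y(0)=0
Take L: sY - 0 + 4Y = 1/(s-1)
Y(s + 4) = 1/(s-1) + 0
Y = 1/((s-1)(s + 4)) + 0/(s + 4)
Partial fractions: 1/((s-1)(s + 4)) = (1/5)/(s-1) - (1/5)/(s + 4)
So Y = (1/5)/(s-1) - (1/5)/(s + 4)
Inverse Laplace transform (L^(-1){1/(s-1)} = e^t, L^(-1){1/(s + 4)} = e^(-4t)):

Answer: y(t) = (1/5)·e^t - (1/5)·e^(-4t)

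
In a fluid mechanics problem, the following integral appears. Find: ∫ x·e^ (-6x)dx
Integration by parts: u=x, dv=e^(-6x) dx
du=dx, v=e^(-6x)/(-6)
=x·e^(-6x)/(-6) - ∫ e^(-6x)/(-6) dx
=x·e^(-6x)/(-6) - e^(-6x)/36 + C

Answer: e^(-6x)(x/(-6) - 1/36) + C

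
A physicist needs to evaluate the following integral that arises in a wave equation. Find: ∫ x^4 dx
Using power rule: ∫ x^4 dx = 1/5 x^5+C = (1/5)x^5+C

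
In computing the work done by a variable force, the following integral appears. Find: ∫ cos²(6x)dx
Using identity cos²(u) = (1 + cos(2u))/2:
∫ (1 + cos(12x))/2 dx = x/2 + sin(12x)/24 + C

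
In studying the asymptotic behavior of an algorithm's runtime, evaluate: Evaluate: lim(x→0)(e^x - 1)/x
L'Hôpital (0/0): lim e^x/1=1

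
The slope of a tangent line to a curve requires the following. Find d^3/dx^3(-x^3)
Apply power rule 3 times:
d^1: -3x^2
d^2: -6x
d^3: -6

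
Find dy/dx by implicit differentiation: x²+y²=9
Differentiate both sides: 2x+2y·(dy/dx)=0
Solve: dy/dx=-2x/(2y)=-x/y

Answer: dy/dx=-x/y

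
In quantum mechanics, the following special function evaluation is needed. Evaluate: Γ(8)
Γ(n)=(n-1)! for positive integers
Γ(8)=7!=5040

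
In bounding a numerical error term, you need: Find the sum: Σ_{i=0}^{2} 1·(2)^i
Geometric series: S = a(1 - r^n)/(1 - r)
a = 1, r = 2, n = 3
S = 1(1 - 8)/-1 = 7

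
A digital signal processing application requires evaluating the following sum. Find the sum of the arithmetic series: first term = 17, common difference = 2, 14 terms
Last term: a_n=17+(14-1)·2=43
Sum=n(a_1+a_n)/2=14(17+43)/2=420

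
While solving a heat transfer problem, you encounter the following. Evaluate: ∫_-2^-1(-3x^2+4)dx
Step 1: Find antiderivative F(x) = -x^3 + 4x
Step 2: F(-1) - F(-2) = -3 - (0) = -3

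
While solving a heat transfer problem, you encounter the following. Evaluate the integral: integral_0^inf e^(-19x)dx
integral_0^inf e^(-19x) dx=[-1/19 * e^(-19x)]_0^inf
=0 - (-1/19)=1/19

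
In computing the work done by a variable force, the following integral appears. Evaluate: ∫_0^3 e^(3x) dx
Antiderivative: (1/3)e^(3x)
Evaluate: (1/3)(e^9-1)

Answer: (e^9-1)/3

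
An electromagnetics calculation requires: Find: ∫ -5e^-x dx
Since d/dx[e^-x]=- e^-x, we get 5e^-x + C

Answer: 5e^-x + C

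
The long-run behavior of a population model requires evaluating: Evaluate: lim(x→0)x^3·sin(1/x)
Squeeze theorem: -|x^3| ≤ x^3·sin(1/x) ≤ |x^3|
Since x^3 → 0 as x → 0, by squeeze theorem the limit is 0

Answer: 0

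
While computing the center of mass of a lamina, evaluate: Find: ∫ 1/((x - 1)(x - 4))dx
Partial fractions: 1/((x-1)(x-4)) = A/(x-1) + B/(x-4)
A = -1/3, B = 1/3
∫ [-1/3· 1/(x-1) + 1/3· 1/(x-4)] dx
= (1/3)[ln|x-4| - ln|x-1|] + C

Answer: (1/3)·ln|(x-4)/(x-1)| + C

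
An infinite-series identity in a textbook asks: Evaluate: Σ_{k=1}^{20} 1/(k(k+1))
Partial fractions: 1/(k(k+1)) = 1/k - 1/(k+1)
Telescoping sum: 1(1-1/21) = 1·20/21

Answer: 20/21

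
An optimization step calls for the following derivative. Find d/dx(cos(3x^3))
Chain rule: d/dx[cos(u)]=-sin(u)·u' where u=3x^3
u'=9x^2

Answer: -9x^2·sin(3x^3)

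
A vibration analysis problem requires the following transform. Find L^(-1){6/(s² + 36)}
L^(-1){w/(s² + w²)} = sin(wt)
Here w = 6

Answer: sin(6t)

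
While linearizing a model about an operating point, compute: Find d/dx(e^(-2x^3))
Chain rule: d/dx[e^u] = e^u · u' where u = -2x^3
u' = -6x^2

Answer: -6x^2·e^(-2x^3)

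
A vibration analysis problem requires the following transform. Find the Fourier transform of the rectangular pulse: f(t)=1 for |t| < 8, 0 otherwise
F(omega) = integral from -8 to 8 of e^(-j*omega*t) dt
= 2*sin(8*omega)/omega = 16*sinc(8*omega/pi)

Answer: 2*sin(8*omega)/omega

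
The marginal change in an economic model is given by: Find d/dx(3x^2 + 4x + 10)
Power rule: d/dx(ax^n) = n·a·x^(n-1)
Term by term: 6·x+4

Answer: 6x+4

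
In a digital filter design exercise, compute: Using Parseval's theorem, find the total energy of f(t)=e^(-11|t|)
Parseval's theorem: E = integral |f(t)|^2 dt = (1/2pi) integral |F(omega)|^2 domega
E = integral_{-inf}^{inf} e^(-22|t|) dt = 2 * integral_0^inf e^(-22t) dt = 2/(2 * 11) = 1/11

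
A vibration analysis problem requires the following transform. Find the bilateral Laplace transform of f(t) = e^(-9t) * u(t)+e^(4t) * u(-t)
For e^(-9t)*u(t): L=1/(s+9), Re(s) > -9
For e^(4t)*u(-t): L=-1/(s-4), Re(s) < 4
Combined: F(s)=1/(s+9)-1/(s-4), -9 < Re(s) < 4

Answer: 1/(s+9)-1/(s-4), ROC: -9 < Re(s) < 4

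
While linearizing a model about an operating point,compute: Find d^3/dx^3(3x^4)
Apply power rule 3 times:
d^1: 12x^3
d^2: 36x^2
d^3: 72x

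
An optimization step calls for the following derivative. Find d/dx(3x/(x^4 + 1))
Quotient rule: (f/g)'=(f'g - fg')/g²
f=3x, f'=3
g=x^4+1, g'=4x^3

Answer: (3·(x^4+1)-12x^4)/(x^4+1)²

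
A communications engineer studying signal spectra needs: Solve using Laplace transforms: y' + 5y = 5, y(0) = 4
Take L of both sides: sY(s)-4+5Y(s) = 5/s
Y(s)(s+5) = 5/s+4
Y(s) = 5/(s(s+5))+4/(s+5)
Partial fractions: 5/(s(s+5)) = 1/s - 1/(s+5)
So Y(s) = 1/s+3/(s+5)
Inverse transform (L^(-1){1/s} = 1, L^(-1){1/(s+5)} = e^(-5t)):

Answer: y(t) = 1+3·e^(-5t)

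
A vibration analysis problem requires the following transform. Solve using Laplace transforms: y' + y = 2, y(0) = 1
Take L of both sides: sY(s) - 1 + Y(s)=2/s
Y(s)(s + 1)=2/s + 1
Y(s)=2/(s(s + 1)) + 1/(s + 1)
Partial fractions: 2/(s(s + 1))=2/s - 2/(s + 1)
So Y(s)=2/s - 1/(s + 1)
Inverse transform (L^(-1){1/s}=1, L^(-1){1/(s + 1)}=e^(-t)):

Answer: y(t)=2 - e^(-t)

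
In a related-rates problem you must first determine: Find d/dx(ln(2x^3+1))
Chain rule: d/dx[ln(u)] = u'/u where u = 2x^3 + 1
u' = 6x^2

Answer: (6x^2)/(2x^3 + 1)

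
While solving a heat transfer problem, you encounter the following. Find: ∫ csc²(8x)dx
Since d/dx[-cot(8x)]=8csc²(8x), integral=-cot(8x)/8+C

Answer: (-1/8)cot(8x)+C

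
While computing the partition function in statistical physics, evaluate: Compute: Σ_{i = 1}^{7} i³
Using formula: Σ i^3 = [n(n + 1)/2]² = [7·8/2]² = 784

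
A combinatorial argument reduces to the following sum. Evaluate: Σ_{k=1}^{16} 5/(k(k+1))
Partial fractions: 5/(k(k + 1)) = 5/k - 5/(k + 1)
Telescoping sum: 5(1 - 1/17) = 5·16/17

Answer: 80/17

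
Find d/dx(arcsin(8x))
d/dx[arcsin(u)] = u'/√(1-u²), u = 8x, u' = 8

Answer: 8/√(1 - 64x²)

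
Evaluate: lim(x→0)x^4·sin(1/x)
Squeeze theorem: -|x^4| ≤ x^4·sin(1/x) ≤ |x^4|
Since x^4 → 0 as x → 0, by squeeze theorem the limit is 0

Answer: 0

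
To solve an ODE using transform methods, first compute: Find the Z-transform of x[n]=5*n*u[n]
Z{n*u[n]} = z/(z-1)^2
By linearity: Z{5*n*u[n]} = 5z/(z-1)^2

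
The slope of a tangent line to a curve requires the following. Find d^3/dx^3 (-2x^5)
Apply power rule 3 times:
d^1: -10x^4
d^2: -40x^3
d^3: -120x^2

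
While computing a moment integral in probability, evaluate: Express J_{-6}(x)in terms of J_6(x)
For integer n: J_{-n}(x) = (-1)^n J_n(x)
With n = 6: J_{-6}(x) = (-1)^6 J_6(x) = J_6(x)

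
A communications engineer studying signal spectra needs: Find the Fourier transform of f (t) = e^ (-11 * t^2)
The Fourier transform of a Gaussian e^(-a * t^2) is sqrt(pi/a) * e^(-omega^2/(4a)).
With a = 11: F(omega) = sqrt(pi/11) * e^(-omega^2/44)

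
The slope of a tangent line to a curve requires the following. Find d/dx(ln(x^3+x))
Chain rule: d/dx[ln(u)] = u'/u where u = x^3 + x
u' = 3x^2 + 1

Answer: (3x^2 + 1)/(x^3 + x)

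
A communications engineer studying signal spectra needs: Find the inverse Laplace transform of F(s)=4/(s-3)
L^(-1){4/(s-a)} = c·e^(at)
Here a = 3, c = 4

Answer: 4e^(3t)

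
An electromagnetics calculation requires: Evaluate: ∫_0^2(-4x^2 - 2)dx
Step 1: Find antiderivative F(x)=(-4/3)x^3 - 2x
Step 2: F(2) - F(0)=-44/3 - (0)=-44/3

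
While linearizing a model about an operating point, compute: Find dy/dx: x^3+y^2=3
Differentiate: 3x^2 + 2y·(dy/dx) = 0
dy/dx = -3x^2/(2y)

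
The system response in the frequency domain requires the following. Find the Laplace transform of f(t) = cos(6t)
L{cos(wt)} = s/(s² + w²)
L{cos(6t)} = s/(s² + 36)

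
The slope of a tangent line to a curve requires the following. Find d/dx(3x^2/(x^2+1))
Quotient rule: (f/g)' = (f'g - fg')/g²
f = 3x^2, f' = 6x
g = x^2+1, g' = 2x

Answer: (6x·(x^2+1)-6x^3)/(x^2+1)²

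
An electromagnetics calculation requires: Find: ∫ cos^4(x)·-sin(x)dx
Let u = cos(x), du = -sin(x) dx
∫ u^4 du = u^5/5 + C

Answer: cos^5(x)/5 + C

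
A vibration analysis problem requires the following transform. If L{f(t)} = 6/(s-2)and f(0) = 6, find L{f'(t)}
L{f'(t)}=s·F(s) - f(0)=6s/(s-2) - 6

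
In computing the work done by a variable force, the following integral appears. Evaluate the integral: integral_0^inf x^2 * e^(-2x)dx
This is a Gamma integral. Substitute u = 2x (du = 2 dx):
integral_0^inf x^2 * e^(-2x) dx = (1/2^3) integral_0^inf u^2 * e^(-u) du
= Gamma(3)/2^3 = 2!/2^3 = 2/8

Answer: 1/4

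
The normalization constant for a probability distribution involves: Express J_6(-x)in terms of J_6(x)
For integer n: J_n(-x) = (-1)^n J_n(x)
With n = 6: J_6(-x) = (-1)^6 J_6(x) = J_6(x)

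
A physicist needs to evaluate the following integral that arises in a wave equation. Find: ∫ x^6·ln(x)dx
By parts: u = ln(x), dv = x^6 dx
du = 1/x dx, v = x^7/7
= x^7·ln(x)/7 - ∫ x^6/7 dx
= x^7·ln(x)/7 - x^7/49+C

Answer: x^7(ln(x)/7-1/49)+C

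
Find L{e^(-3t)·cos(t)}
First shifting: L{e^(at)f(t)}=F(s-a)
L{cos(t)}=s/(s² + 1)
Shift: (s + 3)/((s + 3)² + 1)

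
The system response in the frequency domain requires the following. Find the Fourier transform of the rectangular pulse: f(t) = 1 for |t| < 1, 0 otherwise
F(omega)=integral from -1 to 1 of e^(-j*omega*t) dt
=2*sin(1*omega)/omega=2*sinc(1*omega/pi)

Answer: 2*sin(1*omega)/omega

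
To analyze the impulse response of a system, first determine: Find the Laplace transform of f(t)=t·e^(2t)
L{t·e^(at)}=1/(s-a)²
L{t·e^(2t)}=1/(s-2)²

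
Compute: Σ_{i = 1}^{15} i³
Using formula: Σ i^3=[n(n + 1)/2]²=[15·16/2]²=14400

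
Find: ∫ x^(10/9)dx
Power rule: ∫ x^(10/9) dx=x^(19/9)/(19/9) + C

Answer: (9/19)·x^(19/9) + C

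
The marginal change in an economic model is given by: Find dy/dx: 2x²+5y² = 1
Differentiate: 4x + 10y·(dy/dx)=0
dy/dx=-4x/(10y)=-(2/5)·(x/y)

Answer: dy/dx=-(2/5)·(x/y)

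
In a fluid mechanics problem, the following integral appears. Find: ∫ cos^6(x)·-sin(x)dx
Let u=cos(x), du=-sin(x) dx
∫ u^6 du=u^7/7+C

Answer: cos^7(x)/7+C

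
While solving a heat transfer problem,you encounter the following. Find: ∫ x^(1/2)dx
Power rule: ∫ x^(1/2) dx=x^(3/2)/(3/2)+C

Answer: (2/3)·x^(3/2)+C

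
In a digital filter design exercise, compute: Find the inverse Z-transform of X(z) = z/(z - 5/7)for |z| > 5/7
Standard pair: z/(z-a) <-> a^n * u[n] for causal signals
With a=5/7: x[n]=(5/7)^n * u[n]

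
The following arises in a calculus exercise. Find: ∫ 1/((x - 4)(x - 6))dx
Partial fractions: 1/((x-4)(x-6))=A/(x-4)+B/(x-6)
A=-1/2, B=1/2
∫ [-1/2· 1/(x-4)+1/2· 1/(x-6)] dx
=(1/2)[ln|x-6| - ln|x-4|]+C

Answer: (1/2)·ln|(x-6)/(x-4)|+C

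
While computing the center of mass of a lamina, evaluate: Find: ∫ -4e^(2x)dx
Since d/dx[e^(2x)]=2e^(2x), we get -2 e^(2x)+C

Answer: -2e^(2x)+C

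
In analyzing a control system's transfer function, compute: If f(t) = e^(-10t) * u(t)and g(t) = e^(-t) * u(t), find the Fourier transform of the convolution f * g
By the convolution theorem: F{f*g}=F(omega)*G(omega)
F(omega)=1/(10+j*omega), G(omega)=1/(1+j*omega)
F{f*g}=1/((10+j*omega)(1+j*omega))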